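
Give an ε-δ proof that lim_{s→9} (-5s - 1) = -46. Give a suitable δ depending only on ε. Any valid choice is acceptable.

δ = ε/5

Let ε > 0. We need δ > 0 so that 0 < |s − 9| < δ implies |(-5s - 1) + 46| < ε.
|(-5s - 1) + 46| = |-5s + 45| = 5|s − 9|.
So 5|s − 9| < ε exactly when |s − 9| < ε/5.
Choosing δ = ε/5 gives |(-5s - 1) + 46| = 5|s − 9| < ε whenever |s − 9| < δ.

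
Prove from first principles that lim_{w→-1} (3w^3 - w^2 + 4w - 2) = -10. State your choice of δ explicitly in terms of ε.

Let ε > 0 be given. We want δ > 0 such that 0 < |w + 1| < δ implies |(3w^3 - w^2 + 4w - 2) + 10| < ε.
(3w^3 - w^2 + 4w - 2) + 10 = 3w^3 - w^2 + 4w + 8 = (w + 1)(3w^2 - 4w + 8).
So |(3w^3 - w^2 + 4w - 2) + 10| = |w + 1|·|3w^2 - 4w + 8|.
Assume first that |w + 1| < 1, so |w| < 2. Then |3w^2 - 4w + 8| ≤ 3·2^2 + 4·2 + 8 = 28.
Hence |(3w^3 - w^2 + 4w - 2) + 10| ≤ 28|w + 1| < ε provided |w + 1| < ε/28.
Take δ = min(1, ε/28). Then 0 < |w + 1| < δ gives both |w + 1| < 1 and |w + 1| < ε/28, so |(3w^3 - w^2 + 4w - 2) + 10| < ε.

δ = min(1, ε/28)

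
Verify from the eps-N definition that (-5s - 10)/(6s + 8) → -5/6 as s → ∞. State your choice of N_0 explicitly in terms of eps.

N_0 = (5/9)/eps

Suppose eps > 0. We seek N_0 > 0 such that s > N_0 implies |(-5s - 10)/(6s + 8) + 5/6| < eps.
(-5s - 10)/(6s + 8) + 5/6 = (6(-5s - 10) − (-5)(6s + 8)) / (6(6s + 8)) = -20/(6(6s + 8)).
For s > 0 we have 6s + 8 > 6s, so |(-5s - 10)/(6s + 8) + 5/6| = 20/(6(6s + 8)) < 20/(6·6s) = (5/9)/s.
Thus |(-5s - 10)/(6s + 8) + 5/6| < eps whenever s > (5/9)/eps.
Take N_0 = (5/9)/eps. If s > N_0 then |(-5s - 10)/(6s + 8) + 5/6| < (5/9)/s < eps.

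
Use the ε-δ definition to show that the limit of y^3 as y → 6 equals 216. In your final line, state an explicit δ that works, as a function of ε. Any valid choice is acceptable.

δ = min(1, ε/127)

Let ε > 0. We seek δ > 0 with 0 < |y − 6| < δ ⇒ |y^3 − 216| < ε.
Factor: y^3 − 216 = (y − 6)(y^2 + 6y + 36), so |y^3 − 216| = |y − 6|·|y^2 + 6y + 36|.
Impose δ ≤ 1 so that |y| < 7; then |y^2 + 6y + 36| ≤ 127.
Hence |y^3 − 216| ≤ 127|y − 6|, which is < ε once |y − 6| < ε/127.
Take δ = min(1, ε/127). If 0 < |y − 6| < δ then both bounds hold and |y^3 − 216| ≤ 127|y − 6| < 127·(ε/127) = ε.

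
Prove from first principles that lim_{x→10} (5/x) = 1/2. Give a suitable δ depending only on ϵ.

δ = min(5, 10ϵ)

Fix ϵ > 0. We seek δ > 0 such that 0 < |x − 10| < δ implies |5/x − (1/2)| < ϵ.
|5/x − (1/2)| = 5·|10 − x|/(10·|x|) = 5|x − 10|/(10|x|).
Require δ ≤ 5 so that |x| > 10 − 5 = 5, hence 10|x| > 50.
Then |5/x − (1/2)| < 5|x − 10|/50, which is < ϵ when |x − 10| < 10ϵ.
Take δ = min(5, 10ϵ). Then 0 < |x − 10| < δ gives both |x − 10| < 5 and |x − 10| < 10ϵ, so |5/x − (1/2)| < ϵ.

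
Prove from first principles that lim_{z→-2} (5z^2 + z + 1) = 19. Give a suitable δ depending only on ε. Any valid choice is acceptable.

Suppose ε > 0. We want δ > 0 such that 0 < |z + 2| < δ implies |(5z^2 + z + 1) − 19| < ε.
(5z^2 + z + 1) − 19 = 5z^2 + z - 18 = (z + 2)(5z - 9).
So |(5z^2 + z + 1) − 19| = |z + 2|·|5z - 9|.
Assume first that |z + 2| < 1, so |z| < 3. Then |5z - 9| ≤ 5·3 + 9 = 24.
Hence |(5z^2 + z + 1) − 19| ≤ 24|z + 2| < ε provided |z + 2| < ε/24.
Choosing δ = min(1, ε/24) ensures both conditions, hence |(5z^2 + z + 1) − 19| < ε.

δ = min(1, ε/24)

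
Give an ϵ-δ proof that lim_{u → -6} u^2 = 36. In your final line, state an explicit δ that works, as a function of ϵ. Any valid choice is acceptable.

Fix ϵ > 0. We seek δ > 0 with 0 < |u + 6| < δ ⇒ |u^2 − 36| < ϵ.
Factor: u^2 − 36 = (u + 6)(u - 6), so |u^2 − 36| = |u + 6|·|u - 6|.
Impose δ ≤ 2 so that |u| < 8; then |u - 6| ≤ 14.
Hence |u^2 − 36| ≤ 14|u + 6|, which is < ϵ once |u + 6| < ϵ/14.
Take δ = min(2, ϵ/14). If 0 < |u + 6| < δ then both bounds hold and |u^2 − 36| ≤ 14|u + 6| < 14·(ϵ/14) = ϵ.

δ = min(2, ϵ/14)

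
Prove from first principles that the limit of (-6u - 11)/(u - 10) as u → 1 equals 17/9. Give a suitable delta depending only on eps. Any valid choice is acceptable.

Let eps > 0. We want delta > 0 with 0 < |u − 1| < delta ⇒ |(-6u - 11)/(u - 10) − (17/9)| < eps.
Combining over a common denominator, (-6u - 11)/(u - 10) − (17/9) = [(-6u - 11)·(-9) − (-17)·(u - 10)] / [(-9)·(u - 10)] = 71(u − 1) / ((-9)(u - 10)).
So |(-6u - 11)/(u - 10) − (17/9)| = 71|u − 1| / (9·|u − 10|).
Require delta ≤ 9/2, so |u − 10| ≥ |-9| − |u − 1| > 9 − 9/2 = 9/2.
Hence |(-6u - 11)/(u - 10) − (17/9)| < 71|u − 1|/(9·(9/2)) = (142/81)|u − 1|, which is < eps once |u − 1| < (81/142)eps.
Take delta = min(9/2, (81/142)eps). Then 0 < |u − 1| < delta forces both bounds, so |(-6u - 11)/(u - 10) − (17/9)| < eps.

delta = min(9/2, (81/142)eps)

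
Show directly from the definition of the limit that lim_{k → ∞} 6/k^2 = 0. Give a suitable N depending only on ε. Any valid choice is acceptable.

Fix ε > 0. For k ≥ 1, |6/k^2 − 0| = 6/k^2.
6/k^2 < ε ⇔ k^2 > 6/ε ⇔ k > (6/ε)^{1/2}.
Take N = (6/ε)^{1/2}. Then k > N implies 6/k^2 < ε.

N = (6/ε)^{1/2}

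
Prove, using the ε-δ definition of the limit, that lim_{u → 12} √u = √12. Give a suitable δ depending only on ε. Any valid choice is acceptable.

δ = min(12, √12·ε)

Suppose ε > 0. We want δ > 0 such that 0 < |u − 12| < δ implies |√u − √12| < ε.
Multiplying by the conjugate, |√u − √12| = |u − 12|/(√u + √12).
Restrict δ ≤ 12 so that |u − 12| < 12 forces u > 0, and then √u + √12 > √12.
Hence |√u − √12| < |u − 12|/√12, which is < ε once |u − 12| < √12·ε.
Take δ = min(12, √12·ε). If 0 < |u − 12| < δ then u > 0 and |√u − √12| < |u − 12|/√12 < ε.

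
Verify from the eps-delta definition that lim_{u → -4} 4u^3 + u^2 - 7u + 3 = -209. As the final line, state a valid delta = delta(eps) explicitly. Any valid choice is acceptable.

delta = min(1, eps/228)

Let eps > 0 be given. We want delta > 0 such that 0 < |u + 4| < delta implies |(4u^3 + u^2 - 7u + 3) + 209| < eps.
(4u^3 + u^2 - 7u + 3) + 209 = 4u^3 + u^2 - 7u + 212 = (u + 4)(4u^2 - 15u + 53).
So |(4u^3 + u^2 - 7u + 3) + 209| = |u + 4|·|4u^2 - 15u + 53|.
Require delta ≤ 1. Then |u + 4| < 1 gives |u| < 5, and by the triangle inequality |4u^2 - 15u + 53| ≤ 4·5^2 + 15·5 + 53 = 228.
Hence |(4u^3 + u^2 - 7u + 3) + 209| ≤ 228|u + 4| < eps provided |u + 4| < eps/228.
Choosing delta = min(1, eps/228) ensures both conditions, hence |(4u^3 + u^2 - 7u + 3) + 209| < eps.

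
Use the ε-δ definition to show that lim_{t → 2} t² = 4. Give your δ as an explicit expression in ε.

δ = min(1, ε/5)

Fix ε > 0. We seek δ > 0 with 0 < |t − 2| < δ ⇒ |t² − 4| < ε.
Factor: t² − 4 = (t − 2)(t + 2), so |t² − 4| = |t − 2|·|t + 2|.
Restrict δ ≤ 1. Then |t − 2| < 1 gives |t| < 3, so by the triangle inequality |t + 2| ≤ 3 + 2 = 5.
Hence |t² − 4| ≤ 5|t − 2|, which is < ε once |t − 2| < ε/5.
Take δ = min(1, ε/5). If 0 < |t − 2| < δ then both bounds hold and |t² − 4| ≤ 5|t − 2| < 5·(ε/5) = ε.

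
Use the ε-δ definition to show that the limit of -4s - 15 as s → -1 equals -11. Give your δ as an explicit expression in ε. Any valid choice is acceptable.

δ = ε/4

Let ε > 0 be given. We need δ > 0 so that 0 < |s + 1| < δ implies |(-4s - 15) + 11| < ε.
Since (-4s - 15) + 11 = -4(s + 1), we have |(-4s - 15) + 11| = 4|s + 1|.
So 4|s + 1| < ε exactly when |s + 1| < ε/4.
Choosing δ = ε/4 gives |(-4s - 15) + 11| = 4|s + 1| < ε whenever |s + 1| < δ.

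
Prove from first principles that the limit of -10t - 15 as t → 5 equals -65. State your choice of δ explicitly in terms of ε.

Let ε > 0. We need δ > 0 so that 0 < |t − 5| < δ implies |(-10t - 15) + 65| < ε.
Since (-10t - 15) + 65 = -10(t − 5), we have |(-10t - 15) + 65| = 10|t − 5|.
So 10|t − 5| < ε exactly when |t − 5| < ε/10.
Choosing δ = ε/10 gives |(-10t - 15) + 65| = 10|t − 5| < ε whenever |t − 5| < δ.

δ = ε/10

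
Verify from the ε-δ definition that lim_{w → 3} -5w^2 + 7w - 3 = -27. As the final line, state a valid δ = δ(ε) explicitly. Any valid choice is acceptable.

δ = min(2, ε/33)

Fix ε > 0. We want δ > 0 such that 0 < |w − 3| < δ implies |(-5w^2 + 7w - 3) + 27| < ε.
(-5w^2 + 7w - 3) + 27 = -5w^2 + 7w + 24 = (w − 3)(-5w - 8).
So |(-5w^2 + 7w - 3) + 27| = |w − 3|·|-5w - 8|.
Require δ ≤ 2. Then |w − 3| < 2 gives |w| < 5, and by the triangle inequality |-5w - 8| ≤ 5·5 + 8 = 33.
Hence |(-5w^2 + 7w - 3) + 27| ≤ 33|w − 3| < ε provided |w − 3| < ε/33.
Take δ = min(2, ε/33). Then 0 < |w − 3| < δ gives both |w − 3| < 2 and |w − 3| < ε/33, so |(-5w^2 + 7w - 3) + 27| < ε.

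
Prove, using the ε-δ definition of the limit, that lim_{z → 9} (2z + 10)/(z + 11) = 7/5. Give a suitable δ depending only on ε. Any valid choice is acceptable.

Let ε > 0. We want δ > 0 with 0 < |z − 9| < δ ⇒ |(2z + 10)/(z + 11) − (7/5)| < ε.
Combining over a common denominator, (2z + 10)/(z + 11) − (7/5) = [(2z + 10)·20 − 28·(z + 11)] / [20·(z + 11)] = 12(z − 9) / (20(z + 11)).
So |(2z + 10)/(z + 11) − (7/5)| = 12|z − 9| / (20·|z + 11|).
Restrict δ ≤ 10. Then |z − 9| < 10 gives |z + 11| = |(z − 9) + 20| ≥ 20 − 10 = 10.
Hence |(2z + 10)/(z + 11) − (7/5)| < 12|z − 9|/(20·10) = (3/50)|z − 9|, which is < ε once |z − 9| < (50/3)ε.
Take δ = min(10, (50/3)ε). Then 0 < |z − 9| < δ forces both bounds, so |(2z + 10)/(z + 11) − (7/5)| < ε.

δ = min(10, (50/3)ε)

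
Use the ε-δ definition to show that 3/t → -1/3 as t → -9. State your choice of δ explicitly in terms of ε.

δ = min(9/2, (27/2)ε)

Let ε > 0. We seek δ > 0 such that 0 < |t + 9| < δ implies |3/t + 1/3| < ε.
|3/t + 1/3| = 3·|-9 − t|/(9·|t|) = 3|t + 9|/(9|t|).
Require δ ≤ 9/2 so that |t| > 9 − 9/2 = 9/2, hence 9|t| > 81/2.
Then |3/t + 1/3| < 3|t + 9|/(81/2), which is < ε when |t + 9| < (27/2)ε.
Take δ = min(9/2, (27/2)ε). Then 0 < |t + 9| < δ gives both |t + 9| < 9/2 and |t + 9| < (27/2)ε, so |3/t + 1/3| < ε.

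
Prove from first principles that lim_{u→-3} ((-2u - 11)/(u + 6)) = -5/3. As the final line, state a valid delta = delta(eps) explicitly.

Suppose eps > 0. We want delta > 0 with 0 < |u + 3| < delta ⇒ |(-2u - 11)/(u + 6) + 5/3| < eps.
Combining over a common denominator, (-2u - 11)/(u + 6) + 5/3 = [(-2u - 11)·3 − (-5)·(u + 6)] / [3·(u + 6)] = -1(u + 3) / (3(u + 6)).
So |(-2u - 11)/(u + 6) + 5/3| = |u + 3| / (3·|u + 6|).
Require delta ≤ 3/2, so |u + 6| ≥ |3| − |u + 3| > 3 − 3/2 = 3/2.
Hence |(-2u - 11)/(u + 6) + 5/3| < |u + 3|/(3·(3/2)) = (2/9)|u + 3|, which is < eps once |u + 3| < (9/2)eps.
Take delta = min(3/2, (9/2)eps). Then 0 < |u + 3| < delta forces both bounds, so |(-2u - 11)/(u + 6) + 5/3| < eps.

delta = min(3/2, (9/2)eps)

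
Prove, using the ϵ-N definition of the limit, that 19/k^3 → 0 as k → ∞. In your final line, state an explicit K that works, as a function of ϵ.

K = (19/ϵ)^{1/3}

Fix ϵ > 0. For k ≥ 1, |19/k^3 − 0| = 19/k^3.
19/k^3 < ϵ ⇔ k^3 > 19/ϵ ⇔ k > (19/ϵ)^{1/3}.
Take K = (19/ϵ)^{1/3}. Then k > K implies 19/k^3 < ϵ.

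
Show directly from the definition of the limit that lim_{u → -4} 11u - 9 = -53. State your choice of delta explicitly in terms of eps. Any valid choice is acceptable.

Suppose eps > 0. We need delta > 0 so that 0 < |u + 4| < delta implies |(11u - 9) + 53| < eps.
|(11u - 9) + 53| = |11u + 44| = 11|u + 4|.
Thus it suffices that |u + 4| < eps/11.
Take delta = eps/11. If 0 < |u + 4| < delta then |(11u - 9) + 53| = 11|u + 4| < 11·(eps/11) = eps.

delta = eps/11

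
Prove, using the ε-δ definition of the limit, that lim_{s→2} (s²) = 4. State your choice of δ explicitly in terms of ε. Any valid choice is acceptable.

δ = min(2, ε/6)

Let ε > 0 be given. We seek δ > 0 with 0 < |s − 2| < δ ⇒ |s² − 4| < ε.
Factor: s² − 4 = (s − 2)(s + 2), so |s² − 4| = |s − 2|·|s + 2|.
Restrict δ ≤ 2. Then |s − 2| < 2 gives |s| < 4, so by the triangle inequality |s + 2| ≤ 4 + 2 = 6.
Hence |s² − 4| ≤ 6|s − 2|, which is < ε once |s − 2| < ε/6.
Take δ = min(2, ε/6). If 0 < |s − 2| < δ then both bounds hold and |s² − 4| ≤ 6|s − 2| < 6·(ε/6) = ε.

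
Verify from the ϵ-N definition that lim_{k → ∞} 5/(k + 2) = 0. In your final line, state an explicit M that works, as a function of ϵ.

Let ϵ > 0. For k ≥ 1, |5/(k + 2) − 0| = 5/(k + 2) ≤ 5/k.
We need 5/k < ϵ, i.e. k > 5/ϵ.
Take M = 5/ϵ. If k > M then |5/(k + 2)| ≤ 5/k < ϵ.

M = 5/ϵ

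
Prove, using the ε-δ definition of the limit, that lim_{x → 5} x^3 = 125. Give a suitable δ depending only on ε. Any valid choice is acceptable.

Suppose ε > 0. We seek δ > 0 with 0 < |x − 5| < δ ⇒ |x^3 − 125| < ε.
Factor: x^3 − 125 = (x − 5)(x^2 + 5x + 25), so |x^3 − 125| = |x − 5|·|x^2 + 5x + 25|.
Impose δ ≤ 1 so that |x| < 6; then |x^2 + 5x + 25| ≤ 91.
Hence |x^3 − 125| ≤ 91|x − 5|, which is < ε once |x − 5| < ε/91.
Take δ = min(1, ε/91). If 0 < |x − 5| < δ then both bounds hold and |x^3 − 125| ≤ 91|x − 5| < 91·(ε/91) = ε.

δ = min(1, ε/91)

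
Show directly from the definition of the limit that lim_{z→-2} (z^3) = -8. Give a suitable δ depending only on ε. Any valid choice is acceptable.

δ = min(1, ε/19)

Let ε > 0. We seek δ > 0 with 0 < |z + 2| < δ ⇒ |z^3 + 8| < ε.
Factor: z^3 + 8 = (z + 2)(z^2 - 2z + 4), so |z^3 + 8| = |z + 2|·|z^2 - 2z + 4|.
Restrict δ ≤ 1. Then |z + 2| < 1 gives |z| < 3, so by the triangle inequality |z^2 - 2z + 4| ≤ 3^2 + 2·3 + 4 = 19.
Hence |z^3 + 8| ≤ 19|z + 2|, which is < ε once |z + 2| < ε/19.
Take δ = min(1, ε/19). If 0 < |z + 2| < δ then both bounds hold and |z^3 + 8| ≤ 19|z + 2| < 19·(ε/19) = ε.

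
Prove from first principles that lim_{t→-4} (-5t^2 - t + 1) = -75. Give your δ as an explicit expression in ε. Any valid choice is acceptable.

δ = min(1, ε/44)

Let ε > 0 be given. We want δ > 0 such that 0 < |t + 4| < δ implies |(-5t^2 - t + 1) + 75| < ε.
(-5t^2 - t + 1) + 75 = -5t^2 - t + 76 = (t + 4)(-5t + 19).
So |(-5t^2 - t + 1) + 75| = |t + 4|·|-5t + 19|.
Require δ ≤ 1. Then |t + 4| < 1 gives |t| < 5, and by the triangle inequality |-5t + 19| ≤ 5·5 + 19 = 44.
Hence |(-5t^2 - t + 1) + 75| ≤ 44|t + 4| < ε provided |t + 4| < ε/44.
Take δ = min(1, ε/44). Then 0 < |t + 4| < δ gives both |t + 4| < 1 and |t + 4| < ε/44, so |(-5t^2 - t + 1) + 75| < ε.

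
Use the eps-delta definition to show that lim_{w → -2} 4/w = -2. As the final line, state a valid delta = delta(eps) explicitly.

delta = min(1, (1/2)eps)

Let eps > 0. We seek delta > 0 such that 0 < |w + 2| < delta implies |4/w + 2| < eps.
|4/w + 2| = 4·|-2 − w|/(2·|w|) = 4|w + 2|/(2|w|).
Restrict delta ≤ 1. Then |w + 2| < 1 gives |w| > 1, so 2|w| > 2.
Then |4/w + 2| < 4|w + 2|/2, which is < eps when |w + 2| < (1/2)eps.
Take delta = min(1, (1/2)eps). Then 0 < |w + 2| < delta gives both |w + 2| < 1 and |w + 2| < (1/2)eps, so |4/w + 2| < eps.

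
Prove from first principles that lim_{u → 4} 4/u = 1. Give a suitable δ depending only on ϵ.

δ = min(2, 2ϵ)

Suppose ϵ > 0. We seek δ > 0 such that 0 < |u − 4| < δ implies |4/u − 1| < ϵ.
|4/u − 1| = 4·|4 − u|/(4·|u|) = 4|u − 4|/(4|u|).
Require δ ≤ 2 so that |u| > 4 − 2 = 2, hence 4|u| > 8.
Then |4/u − 1| < 4|u − 4|/8, which is < ϵ when |u − 4| < 2ϵ.
Take δ = min(2, 2ϵ). Then 0 < |u − 4| < δ gives both |u − 4| < 2 and |u − 4| < 2ϵ, so |4/u − 1| < ϵ.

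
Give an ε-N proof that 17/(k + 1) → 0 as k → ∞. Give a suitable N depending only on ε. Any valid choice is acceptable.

N = 17/ε

Let ε > 0. For k ≥ 1, |17/(k + 1) − 0| = 17/(k + 1) ≤ 17/k.
We need 17/k < ε, i.e. k > 17/ε.
Take N = 17/ε. If k > N then |17/(k + 1)| ≤ 17/k < ε.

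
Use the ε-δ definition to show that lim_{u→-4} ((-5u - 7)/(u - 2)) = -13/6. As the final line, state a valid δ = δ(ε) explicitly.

Let ε > 0. We want δ > 0 with 0 < |u + 4| < δ ⇒ |(-5u - 7)/(u - 2) + 13/6| < ε.
Combining over a common denominator, (-5u - 7)/(u - 2) + 13/6 = [(-5u - 7)·(-6) − 13·(u - 2)] / [(-6)·(u - 2)] = 17(u + 4) / ((-6)(u - 2)).
So |(-5u - 7)/(u - 2) + 13/6| = 17|u + 4| / (6·|u − 2|).
Require δ ≤ 3, so |u − 2| ≥ |-6| − |u + 4| > 6 − 3 = 3.
Hence |(-5u - 7)/(u - 2) + 13/6| < 17|u + 4|/(6·3) = (17/18)|u + 4|, which is < ε once |u + 4| < (18/17)ε.
Take δ = min(3, (18/17)ε). Then 0 < |u + 4| < δ forces both bounds, so |(-5u - 7)/(u - 2) + 13/6| < ε.

δ = min(3, (18/17)ε)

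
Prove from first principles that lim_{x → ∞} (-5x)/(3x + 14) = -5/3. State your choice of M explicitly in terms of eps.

M = (70/9)/eps

Fix eps > 0. We seek M > 0 such that x > M implies |(-5x)/(3x + 14) + 5/3| < eps.
(-5x)/(3x + 14) + 5/3 = (3(-5x) − (-5)(3x + 14)) / (3(3x + 14)) = 70/(3(3x + 14)).
For x > 0 we have 3x + 14 > 3x, so |(-5x)/(3x + 14) + 5/3| = 70/(3(3x + 14)) < 70/(3·3x) = (70/9)/x.
Thus |(-5x)/(3x + 14) + 5/3| < eps whenever x > (70/9)/eps.
Take M = (70/9)/eps. If x > M then |(-5x)/(3x + 14) + 5/3| < (70/9)/x < eps.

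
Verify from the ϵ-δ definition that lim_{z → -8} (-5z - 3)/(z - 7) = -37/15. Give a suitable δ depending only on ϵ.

Suppose ϵ > 0. We want δ > 0 with 0 < |z + 8| < δ ⇒ |(-5z - 3)/(z - 7) + 37/15| < ϵ.
Combining over a common denominator, (-5z - 3)/(z - 7) + 37/15 = [(-5z - 3)·(-15) − 37·(z - 7)] / [(-15)·(z - 7)] = 38(z + 8) / ((-15)(z - 7)).
So |(-5z - 3)/(z - 7) + 37/15| = 38|z + 8| / (15·|z − 7|).
Restrict δ ≤ 15/2. Then |z + 8| < 15/2 gives |z − 7| = |(z + 8) + (-15)| ≥ 15 − 15/2 = 15/2.
Hence |(-5z - 3)/(z - 7) + 37/15| < 38|z + 8|/(15·(15/2)) = (76/225)|z + 8|, which is < ϵ once |z + 8| < (225/76)ϵ.
Take δ = min(15/2, (225/76)ϵ). Then 0 < |z + 8| < δ forces both bounds, so |(-5z - 3)/(z - 7) + 37/15| < ϵ.

δ = min(15/2, (225/76)ϵ)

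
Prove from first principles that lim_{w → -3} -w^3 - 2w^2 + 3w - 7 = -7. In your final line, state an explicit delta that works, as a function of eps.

Suppose eps > 0. We want delta > 0 such that 0 < |w + 3| < delta implies |(-w^3 - 2w^2 + 3w - 7) + 7| < eps.
(-w^3 - 2w^2 + 3w - 7) + 7 = -w^3 - 2w^2 + 3w = (w + 3)(-w^2 + w).
So |(-w^3 - 2w^2 + 3w - 7) + 7| = |w + 3|·|-w^2 + w|.
Assume first that |w + 3| < 2, so |w| < 5. Then |-w^2 + w| ≤ 5^2 + 5 = 30.
Hence |(-w^3 - 2w^2 + 3w - 7) + 7| ≤ 30|w + 3| < eps provided |w + 3| < eps/30.
Take delta = min(2, eps/30). Then 0 < |w + 3| < delta gives both |w + 3| < 2 and |w + 3| < eps/30, so |(-w^3 - 2w^2 + 3w - 7) + 7| < eps.

delta = min(2, eps/30)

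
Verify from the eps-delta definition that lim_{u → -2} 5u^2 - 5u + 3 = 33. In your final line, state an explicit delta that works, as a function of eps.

delta = min(1, eps/30)

Suppose eps > 0. We want delta > 0 such that 0 < |u + 2| < delta implies |(5u^2 - 5u + 3) − 33| < eps.
(5u^2 - 5u + 3) − 33 = 5u^2 - 5u - 30 = (u + 2)(5u - 15).
So |(5u^2 - 5u + 3) − 33| = |u + 2|·|5u - 15|.
Require delta ≤ 1. Then |u + 2| < 1 gives |u| < 3, and by the triangle inequality |5u - 15| ≤ 5·3 + 15 = 30.
Hence |(5u^2 - 5u + 3) − 33| ≤ 30|u + 2| < eps provided |u + 2| < eps/30.
Choosing delta = min(1, eps/30) ensures both conditions, hence |(5u^2 - 5u + 3) − 33| < eps.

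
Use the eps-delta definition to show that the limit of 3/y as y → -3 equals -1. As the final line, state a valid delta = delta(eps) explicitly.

delta = min(3/2, (3/2)eps)

Fix eps > 0. We seek delta > 0 such that 0 < |y + 3| < delta implies |3/y + 1| < eps.
|3/y + 1| = 3·|-3 − y|/(3·|y|) = 3|y + 3|/(3|y|).
Restrict delta ≤ 3/2. Then |y + 3| < 3/2 gives |y| > 3/2, so 3|y| > 9/2.
Then |3/y + 1| < 3|y + 3|/(9/2), which is < eps when |y + 3| < (3/2)eps.
Take delta = min(3/2, (3/2)eps). Then 0 < |y + 3| < delta gives both |y + 3| < 3/2 and |y + 3| < (3/2)eps, so |3/y + 1| < eps.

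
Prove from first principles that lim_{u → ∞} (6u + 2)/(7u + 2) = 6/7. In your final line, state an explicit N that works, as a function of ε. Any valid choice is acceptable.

Suppose ε > 0. We seek N > 0 such that u > N implies |(6u + 2)/(7u + 2) − (6/7)| < ε.
(6u + 2)/(7u + 2) − (6/7) = (7(6u + 2) − 6(7u + 2)) / (7(7u + 2)) = 2/(7(7u + 2)).
For u > 0 we have 7u + 2 > 7u, so |(6u + 2)/(7u + 2) − (6/7)| = 2/(7(7u + 2)) < 2/(7·7u) = (2/49)/u.
Thus |(6u + 2)/(7u + 2) − (6/7)| < ε whenever u > (2/49)/ε.
Take N = (2/49)/ε. If u > N then |(6u + 2)/(7u + 2) − (6/7)| < (2/49)/u < ε.

N = (2/49)/ε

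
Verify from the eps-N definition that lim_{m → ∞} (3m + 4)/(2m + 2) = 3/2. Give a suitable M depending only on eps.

M = (1/2)/eps

Fix eps > 0. For m ≥ 1, |(3m + 4)/(2m + 2) − (3/2)| = |2|/(2(2m + 2)) = 2/(2(2m + 2)).
Since 2m + 2 ≥ 2m for m ≥ 1, this is ≤ 2/(2·2m) = (1/2)/m.
So |(3m + 4)/(2m + 2) − (3/2)| < eps whenever m > (1/2)/eps.
Take M = (1/2)/eps. If m > M then |(3m + 4)/(2m + 2) − (3/2)| ≤ (1/2)/m < eps.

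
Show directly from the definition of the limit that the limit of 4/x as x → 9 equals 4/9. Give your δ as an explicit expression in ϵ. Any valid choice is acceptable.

Let ϵ > 0. We seek δ > 0 such that 0 < |x − 9| < δ implies |4/x − (4/9)| < ϵ.
|4/x − (4/9)| = 4·|9 − x|/(9·|x|) = 4|x − 9|/(9|x|).
Restrict δ ≤ 9/2. Then |x − 9| < 9/2 gives |x| > 9/2, so 9|x| > 81/2.
Then |4/x − (4/9)| < 4|x − 9|/(81/2), which is < ϵ when |x − 9| < (81/8)ϵ.
Take δ = min(9/2, (81/8)ϵ). Then 0 < |x − 9| < δ gives both |x − 9| < 9/2 and |x − 9| < (81/8)ϵ, so |4/x − (4/9)| < ϵ.

δ = min(9/2, (81/8)ϵ)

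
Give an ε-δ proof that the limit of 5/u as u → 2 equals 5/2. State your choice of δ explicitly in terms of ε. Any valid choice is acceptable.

δ = min(1, (2/5)ε)

Let ε > 0 be given. We seek δ > 0 such that 0 < |u − 2| < δ implies |5/u − (5/2)| < ε.
|5/u − (5/2)| = 5·|2 − u|/(2·|u|) = 5|u − 2|/(2|u|).
Require δ ≤ 1 so that |u| > 2 − 1 = 1, hence 2|u| > 2.
Then |5/u − (5/2)| < 5|u − 2|/2, which is < ε when |u − 2| < (2/5)ε.
Take δ = min(1, (2/5)ε). Then 0 < |u − 2| < δ gives both |u − 2| < 1 and |u − 2| < (2/5)ε, so |5/u − (5/2)| < ε.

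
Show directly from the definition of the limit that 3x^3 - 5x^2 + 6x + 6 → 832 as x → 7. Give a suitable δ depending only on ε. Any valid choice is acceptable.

δ = min(2, ε/505)

Fix ε > 0. We want δ > 0 such that 0 < |x − 7| < δ implies |(3x^3 - 5x^2 + 6x + 6) − 832| < ε.
(3x^3 - 5x^2 + 6x + 6) − 832 = 3x^3 - 5x^2 + 6x - 826 = (x − 7)(3x^2 + 16x + 118).
So |(3x^3 - 5x^2 + 6x + 6) − 832| = |x − 7|·|3x^2 + 16x + 118|.
Require δ ≤ 2. Then |x − 7| < 2 gives |x| < 9, and by the triangle inequality |3x^2 + 16x + 118| ≤ 3·9^2 + 16·9 + 118 = 505.
Hence |(3x^3 - 5x^2 + 6x + 6) − 832| ≤ 505|x − 7| < ε provided |x − 7| < ε/505.
Take δ = min(2, ε/505). Then 0 < |x − 7| < δ gives both |x − 7| < 2 and |x − 7| < ε/505, so |(3x^3 - 5x^2 + 6x + 6) − 832| < ε.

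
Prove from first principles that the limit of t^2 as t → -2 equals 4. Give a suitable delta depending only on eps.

delta = min(2, eps/6)

Fix eps > 0. We seek delta > 0 with 0 < |t + 2| < delta ⇒ |t^2 − 4| < eps.
Factor: t^2 − 4 = (t + 2)(t - 2), so |t^2 − 4| = |t + 2|·|t - 2|.
Impose delta ≤ 2 so that |t| < 4; then |t - 2| ≤ 6.
Hence |t^2 − 4| ≤ 6|t + 2|, which is < eps once |t + 2| < eps/6.
Take delta = min(2, eps/6). If 0 < |t + 2| < delta then both bounds hold and |t^2 − 4| ≤ 6|t + 2| < 6·(eps/6) = eps.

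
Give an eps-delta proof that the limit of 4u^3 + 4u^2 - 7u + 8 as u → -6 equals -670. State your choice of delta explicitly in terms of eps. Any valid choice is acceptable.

Suppose eps > 0. We want delta > 0 such that 0 < |u + 6| < delta implies |(4u^3 + 4u^2 - 7u + 8) + 670| < eps.
(4u^3 + 4u^2 - 7u + 8) + 670 = 4u^3 + 4u^2 - 7u + 678 = (u + 6)(4u^2 - 20u + 113).
So |(4u^3 + 4u^2 - 7u + 8) + 670| = |u + 6|·|4u^2 - 20u + 113|.
Assume first that |u + 6| < 1, so |u| < 7. Then |4u^2 - 20u + 113| ≤ 4·7^2 + 20·7 + 113 = 449.
Hence |(4u^3 + 4u^2 - 7u + 8) + 670| ≤ 449|u + 6| < eps provided |u + 6| < eps/449.
Choosing delta = min(1, eps/449) ensures both conditions, hence |(4u^3 + 4u^2 - 7u + 8) + 670| < eps.

delta = min(1, eps/449)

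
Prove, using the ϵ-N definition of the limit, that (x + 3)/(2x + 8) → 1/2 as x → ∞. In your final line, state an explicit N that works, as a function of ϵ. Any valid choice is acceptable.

Fix ϵ > 0. We seek N > 0 such that x > N implies |(x + 3)/(2x + 8) − (1/2)| < ϵ.
(x + 3)/(2x + 8) − (1/2) = (2(x + 3) − (2x + 8)) / (2(2x + 8)) = -2/(2(2x + 8)).
For x > 0 we have 2x + 8 > 2x, so |(x + 3)/(2x + 8) − (1/2)| = 2/(2(2x + 8)) < 2/(2·2x) = (1/2)/x.
Thus |(x + 3)/(2x + 8) − (1/2)| < ϵ whenever x > (1/2)/ϵ.
Take N = (1/2)/ϵ. If x > N then |(x + 3)/(2x + 8) − (1/2)| < (1/2)/x < ϵ.

N = (1/2)/ϵ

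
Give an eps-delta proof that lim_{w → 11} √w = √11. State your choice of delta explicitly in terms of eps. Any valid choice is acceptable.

delta = min(11, √11·eps)

Fix eps > 0. We want delta > 0 such that 0 < |w − 11| < delta implies |√w − √11| < eps.
Multiplying by the conjugate, |√w − √11| = |w − 11|/(√w + √11).
Restrict delta ≤ 11 so that |w − 11| < 11 forces w > 0, and then √w + √11 > √11.
Hence |√w − √11| < |w − 11|/√11, which is < eps once |w − 11| < √11·eps.
Take delta = min(11, √11·eps). If 0 < |w − 11| < delta then w > 0 and |√w − √11| < |w − 11|/√11 < eps.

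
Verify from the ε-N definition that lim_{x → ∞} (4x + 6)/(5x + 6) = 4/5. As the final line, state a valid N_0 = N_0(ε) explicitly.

Suppose ε > 0. We seek N_0 > 0 such that x > N_0 implies |(4x + 6)/(5x + 6) − (4/5)| < ε.
(4x + 6)/(5x + 6) − (4/5) = (5(4x + 6) − 4(5x + 6)) / (5(5x + 6)) = 6/(5(5x + 6)).
For x > 0 we have 5x + 6 > 5x, so |(4x + 6)/(5x + 6) − (4/5)| = 6/(5(5x + 6)) < 6/(5·5x) = (6/25)/x.
Thus |(4x + 6)/(5x + 6) − (4/5)| < ε whenever x > (6/25)/ε.
Take N_0 = (6/25)/ε. If x > N_0 then |(4x + 6)/(5x + 6) − (4/5)| < (6/25)/x < ε.

N_0 = (6/25)/ε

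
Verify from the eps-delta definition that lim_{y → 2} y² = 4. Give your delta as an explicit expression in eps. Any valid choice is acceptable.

delta = min(2, eps/6)

Let eps > 0 be given. We seek delta > 0 with 0 < |y − 2| < delta ⇒ |y² − 4| < eps.
Factor: y² − 4 = (y − 2)(y + 2), so |y² − 4| = |y − 2|·|y + 2|.
Restrict delta ≤ 2. Then |y − 2| < 2 gives |y| < 4, so by the triangle inequality |y + 2| ≤ 4 + 2 = 6.
Hence |y² − 4| ≤ 6|y − 2|, which is < eps once |y − 2| < eps/6.
Take delta = min(2, eps/6). If 0 < |y − 2| < delta then both bounds hold and |y² − 4| ≤ 6|y − 2| < 6·(eps/6) = eps.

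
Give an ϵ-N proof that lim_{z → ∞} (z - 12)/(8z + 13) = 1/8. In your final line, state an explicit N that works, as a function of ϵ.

Suppose ϵ > 0. We seek N > 0 such that z > N implies |(z - 12)/(8z + 13) − (1/8)| < ϵ.
(z - 12)/(8z + 13) − (1/8) = (8(z - 12) − (8z + 13)) / (8(8z + 13)) = -109/(8(8z + 13)).
For z > 0 we have 8z + 13 > 8z, so |(z - 12)/(8z + 13) − (1/8)| = 109/(8(8z + 13)) < 109/(8·8z) = (109/64)/z.
Thus |(z - 12)/(8z + 13) − (1/8)| < ϵ whenever z > (109/64)/ϵ.
Take N = (109/64)/ϵ. If z > N then |(z - 12)/(8z + 13) − (1/8)| < (109/64)/z < ϵ.

N = (109/64)/ϵ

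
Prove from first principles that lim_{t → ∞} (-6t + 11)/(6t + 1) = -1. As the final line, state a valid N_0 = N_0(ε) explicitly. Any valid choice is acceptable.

N_0 = 2/ε

Suppose ε > 0. We seek N_0 > 0 such that t > N_0 implies |(-6t + 11)/(6t + 1) + 1| < ε.
(-6t + 11)/(6t + 1) + 1 = (6(-6t + 11) − (-6)(6t + 1)) / (6(6t + 1)) = 72/(6(6t + 1)).
For t > 0 we have 6t + 1 > 6t, so |(-6t + 11)/(6t + 1) + 1| = 72/(6(6t + 1)) < 72/(6·6t) = 2/t.
Thus |(-6t + 11)/(6t + 1) + 1| < ε whenever t > 2/ε.
Take N_0 = 2/ε. If t > N_0 then |(-6t + 11)/(6t + 1) + 1| < 2/t < ε.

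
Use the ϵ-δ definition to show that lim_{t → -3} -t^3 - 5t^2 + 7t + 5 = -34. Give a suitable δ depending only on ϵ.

Suppose ϵ > 0. We want δ > 0 such that 0 < |t + 3| < δ implies |(-t^3 - 5t^2 + 7t + 5) + 34| < ϵ.
(-t^3 - 5t^2 + 7t + 5) + 34 = -t^3 - 5t^2 + 7t + 39 = (t + 3)(-t^2 - 2t + 13).
So |(-t^3 - 5t^2 + 7t + 5) + 34| = |t + 3|·|-t^2 - 2t + 13|.
Require δ ≤ 2. Then |t + 3| < 2 gives |t| < 5, and by the triangle inequality |-t^2 - 2t + 13| ≤ 5^2 + 2·5 + 13 = 48.
Hence |(-t^3 - 5t^2 + 7t + 5) + 34| ≤ 48|t + 3| < ϵ provided |t + 3| < ϵ/48.
Choosing δ = min(2, ϵ/48) ensures both conditions, hence |(-t^3 - 5t^2 + 7t + 5) + 34| < ϵ.

δ = min(2, ϵ/48)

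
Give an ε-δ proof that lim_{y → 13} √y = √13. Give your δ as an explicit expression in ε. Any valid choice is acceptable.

δ = min(13, √13·ε)

Fix ε > 0. We want δ > 0 such that 0 < |y − 13| < δ implies |√y − √13| < ε.
Rationalise: √y − √13 = (y − 13)/(√y + √13), so |√y − √13| = |y − 13|/(√y + √13).
Restrict δ ≤ 13 so that |y − 13| < 13 forces y > 0, and then √y + √13 > √13.
Hence |√y − √13| < |y − 13|/√13, which is < ε once |y − 13| < √13·ε.
Take δ = min(13, √13·ε). If 0 < |y − 13| < δ then y > 0 and |√y − √13| < |y − 13|/√13 < ε.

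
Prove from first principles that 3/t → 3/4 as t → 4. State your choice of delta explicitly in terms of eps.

delta = min(2, (8/3)eps)

Fix eps > 0. We seek delta > 0 such that 0 < |t − 4| < delta implies |3/t − (3/4)| < eps.
|3/t − (3/4)| = 3·|4 − t|/(4·|t|) = 3|t − 4|/(4|t|).
Require delta ≤ 2 so that |t| > 4 − 2 = 2, hence 4|t| > 8.
Then |3/t − (3/4)| < 3|t − 4|/8, which is < eps when |t − 4| < (8/3)eps.
Take delta = min(2, (8/3)eps). Then 0 < |t − 4| < delta gives both |t − 4| < 2 and |t − 4| < (8/3)eps, so |3/t − (3/4)| < eps.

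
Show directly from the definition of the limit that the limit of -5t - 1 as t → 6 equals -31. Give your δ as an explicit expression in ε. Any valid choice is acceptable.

δ = ε/5

Suppose ε > 0. We need δ > 0 so that 0 < |t − 6| < δ implies |(-5t - 1) + 31| < ε.
|(-5t - 1) + 31| = |-5t + 30| = 5|t − 6|.
Thus it suffices that |t − 6| < ε/5.
Choosing δ = ε/5 gives |(-5t - 1) + 31| = 5|t − 6| < ε whenever |t − 6| < δ.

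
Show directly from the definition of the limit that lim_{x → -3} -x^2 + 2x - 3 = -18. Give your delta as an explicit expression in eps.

Suppose eps > 0. We want delta > 0 such that 0 < |x + 3| < delta implies |(-x^2 + 2x - 3) + 18| < eps.
(-x^2 + 2x - 3) + 18 = -x^2 + 2x + 15 = (x + 3)(-x + 5).
So |(-x^2 + 2x - 3) + 18| = |x + 3|·|-x + 5|.
Require delta ≤ 1. Then |x + 3| < 1 gives |x| < 4, and by the triangle inequality |-x + 5| ≤ 4 + 5 = 9.
Hence |(-x^2 + 2x - 3) + 18| ≤ 9|x + 3| < eps provided |x + 3| < eps/9.
Choosing delta = min(1, eps/9) ensures both conditions, hence |(-x^2 + 2x - 3) + 18| < eps.

delta = min(1, eps/9)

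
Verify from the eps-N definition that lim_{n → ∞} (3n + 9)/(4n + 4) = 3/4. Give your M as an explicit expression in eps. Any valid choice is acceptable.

M = (3/2)/eps

Suppose eps > 0. For n ≥ 1, |(3n + 9)/(4n + 4) − (3/4)| = |24|/(4(4n + 4)) = 24/(4(4n + 4)).
Since 4n + 4 ≥ 4n for n ≥ 1, this is ≤ 24/(4·4n) = (3/2)/n.
So |(3n + 9)/(4n + 4) − (3/4)| < eps whenever n > (3/2)/eps.
Take M = (3/2)/eps. If n > M then |(3n + 9)/(4n + 4) − (3/4)| ≤ (3/2)/n < eps.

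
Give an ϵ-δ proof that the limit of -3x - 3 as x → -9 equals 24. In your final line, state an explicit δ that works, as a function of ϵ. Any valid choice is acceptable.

δ = ϵ/3

Let ϵ > 0 be given. We need δ > 0 so that 0 < |x + 9| < δ implies |(-3x - 3) − 24| < ϵ.
|(-3x - 3) − 24| = |-3x - 27| = 3|x + 9|.
So 3|x + 9| < ϵ exactly when |x + 9| < ϵ/3.
Take δ = ϵ/3. If 0 < |x + 9| < δ then |(-3x - 3) − 24| = 3|x + 9| < 3·(ϵ/3) = ϵ.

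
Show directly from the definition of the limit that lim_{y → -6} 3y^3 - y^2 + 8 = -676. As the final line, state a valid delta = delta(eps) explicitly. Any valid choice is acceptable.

delta = min(1, eps/394)

Suppose eps > 0. We want delta > 0 such that 0 < |y + 6| < delta implies |(3y^3 - y^2 + 8) + 676| < eps.
(3y^3 - y^2 + 8) + 676 = 3y^3 - y^2 + 684 = (y + 6)(3y^2 - 19y + 114).
So |(3y^3 - y^2 + 8) + 676| = |y + 6|·|3y^2 - 19y + 114|.
Require delta ≤ 1. Then |y + 6| < 1 gives |y| < 7, and by the triangle inequality |3y^2 - 19y + 114| ≤ 3·7^2 + 19·7 + 114 = 394.
Hence |(3y^3 - y^2 + 8) + 676| ≤ 394|y + 6| < eps provided |y + 6| < eps/394.
Choosing delta = min(1, eps/394) ensures both conditions, hence |(3y^3 - y^2 + 8) + 676| < eps.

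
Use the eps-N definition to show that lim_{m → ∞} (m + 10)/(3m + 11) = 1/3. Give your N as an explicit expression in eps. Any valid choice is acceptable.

N = (19/9)/eps

Suppose eps > 0. For m ≥ 1, |(m + 10)/(3m + 11) − (1/3)| = |19|/(3(3m + 11)) = 19/(3(3m + 11)).
Since 3m + 11 ≥ 3m for m ≥ 1, this is ≤ 19/(3·3m) = (19/9)/m.
So |(m + 10)/(3m + 11) − (1/3)| < eps whenever m > (19/9)/eps.
Take N = (19/9)/eps. If m > N then |(m + 10)/(3m + 11) − (1/3)| ≤ (19/9)/m < eps.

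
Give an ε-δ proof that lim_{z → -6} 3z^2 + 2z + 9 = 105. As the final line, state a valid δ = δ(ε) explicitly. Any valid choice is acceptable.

δ = min(1, ε/37)

Suppose ε > 0. We want δ > 0 such that 0 < |z + 6| < δ implies |(3z^2 + 2z + 9) − 105| < ε.
(3z^2 + 2z + 9) − 105 = 3z^2 + 2z - 96 = (z + 6)(3z - 16).
So |(3z^2 + 2z + 9) − 105| = |z + 6|·|3z - 16|.
Require δ ≤ 1. Then |z + 6| < 1 gives |z| < 7, and by the triangle inequality |3z - 16| ≤ 3·7 + 16 = 37.
Hence |(3z^2 + 2z + 9) − 105| ≤ 37|z + 6| < ε provided |z + 6| < ε/37.
Take δ = min(1, ε/37). Then 0 < |z + 6| < δ gives both |z + 6| < 1 and |z + 6| < ε/37, so |(3z^2 + 2z + 9) − 105| < ε.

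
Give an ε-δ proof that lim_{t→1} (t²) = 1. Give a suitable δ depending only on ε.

Fix ε > 0. We seek δ > 0 with 0 < |t − 1| < δ ⇒ |t² − 1| < ε.
Factor: t² − 1 = (t − 1)(t + 1), so |t² − 1| = |t − 1|·|t + 1|.
Impose δ ≤ 1 so that |t| < 2; then |t + 1| ≤ 3.
Hence |t² − 1| ≤ 3|t − 1|, which is < ε once |t − 1| < ε/3.
Take δ = min(1, ε/3). If 0 < |t − 1| < δ then both bounds hold and |t² − 1| ≤ 3|t − 1| < 3·(ε/3) = ε.

δ = min(1, ε/3)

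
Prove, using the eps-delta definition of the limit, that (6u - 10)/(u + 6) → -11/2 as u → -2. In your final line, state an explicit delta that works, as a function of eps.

delta = min(2, (4/23)eps)

Let eps > 0 be given. We want delta > 0 with 0 < |u + 2| < delta ⇒ |(6u - 10)/(u + 6) + 11/2| < eps.
Combining over a common denominator, (6u - 10)/(u + 6) + 11/2 = [(6u - 10)·4 − (-22)·(u + 6)] / [4·(u + 6)] = 46(u + 2) / (4(u + 6)).
So |(6u - 10)/(u + 6) + 11/2| = 46|u + 2| / (4·|u + 6|).
Require delta ≤ 2, so |u + 6| ≥ |4| − |u + 2| > 4 − 2 = 2.
Hence |(6u - 10)/(u + 6) + 11/2| < 46|u + 2|/(4·2) = (23/4)|u + 2|, which is < eps once |u + 2| < (4/23)eps.
Take delta = min(2, (4/23)eps). Then 0 < |u + 2| < delta forces both bounds, so |(6u - 10)/(u + 6) + 11/2| < eps.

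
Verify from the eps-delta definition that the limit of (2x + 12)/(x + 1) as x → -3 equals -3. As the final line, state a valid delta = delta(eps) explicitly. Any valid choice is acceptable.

Let eps > 0 be given. We want delta > 0 with 0 < |x + 3| < delta ⇒ |(2x + 12)/(x + 1) + 3| < eps.
Combining over a common denominator, (2x + 12)/(x + 1) + 3 = [(2x + 12)·(-2) − 6·(x + 1)] / [(-2)·(x + 1)] = -10(x + 3) / ((-2)(x + 1)).
So |(2x + 12)/(x + 1) + 3| = 10|x + 3| / (2·|x + 1|).
Restrict delta ≤ 1. Then |x + 3| < 1 gives |x + 1| = |(x + 3) + (-2)| ≥ 2 − 1 = 1.
Hence |(2x + 12)/(x + 1) + 3| < 10|x + 3|/(2·1) = 5|x + 3|, which is < eps once |x + 3| < (1/5)eps.
Take delta = min(1, (1/5)eps). Then 0 < |x + 3| < delta forces both bounds, so |(2x + 12)/(x + 1) + 3| < eps.

delta = min(1, (1/5)eps)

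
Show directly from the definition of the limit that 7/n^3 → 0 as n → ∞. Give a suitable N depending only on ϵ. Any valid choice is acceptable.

Fix ϵ > 0. For n ≥ 1, |7/n^3 − 0| = 7/n^3.
7/n^3 < ϵ ⇔ n^3 > 7/ϵ ⇔ n > (7/ϵ)^{1/3}.
Take N = (7/ϵ)^{1/3}. Then n > N implies 7/n^3 < ϵ.

N = (7/ϵ)^{1/3}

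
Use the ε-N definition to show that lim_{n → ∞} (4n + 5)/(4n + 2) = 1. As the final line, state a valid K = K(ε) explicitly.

K = (3/4)/ε

Fix ε > 0. For n ≥ 1, |(4n + 5)/(4n + 2) − 1| = |12|/(4(4n + 2)) = 12/(4(4n + 2)).
Since 4n + 2 ≥ 4n for n ≥ 1, this is ≤ 12/(4·4n) = (3/4)/n.
So |(4n + 5)/(4n + 2) − 1| < ε whenever n > (3/4)/ε.
Take K = (3/4)/ε. If n > K then |(4n + 5)/(4n + 2) − 1| ≤ (3/4)/n < ε.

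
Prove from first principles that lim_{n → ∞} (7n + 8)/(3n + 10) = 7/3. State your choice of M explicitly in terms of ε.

Let ε > 0 be given. For n ≥ 1, |(7n + 8)/(3n + 10) − (7/3)| = |-46|/(3(3n + 10)) = 46/(3(3n + 10)).
Since 3n + 10 ≥ 3n for n ≥ 1, this is ≤ 46/(3·3n) = (46/9)/n.
So |(7n + 8)/(3n + 10) − (7/3)| < ε whenever n > (46/9)/ε.
Take M = (46/9)/ε. If n > M then |(7n + 8)/(3n + 10) − (7/3)| ≤ (46/9)/n < ε.

M = (46/9)/ε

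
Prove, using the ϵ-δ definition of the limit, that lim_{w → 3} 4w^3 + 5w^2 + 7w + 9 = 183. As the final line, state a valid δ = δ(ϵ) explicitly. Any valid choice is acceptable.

δ = min(2, ϵ/243)

Suppose ϵ > 0. We want δ > 0 such that 0 < |w − 3| < δ implies |(4w^3 + 5w^2 + 7w + 9) − 183| < ϵ.
(4w^3 + 5w^2 + 7w + 9) − 183 = 4w^3 + 5w^2 + 7w - 174 = (w − 3)(4w^2 + 17w + 58).
So |(4w^3 + 5w^2 + 7w + 9) − 183| = |w − 3|·|4w^2 + 17w + 58|.
Require δ ≤ 2. Then |w − 3| < 2 gives |w| < 5, and by the triangle inequality |4w^2 + 17w + 58| ≤ 4·5^2 + 17·5 + 58 = 243.
Hence |(4w^3 + 5w^2 + 7w + 9) − 183| ≤ 243|w − 3| < ϵ provided |w − 3| < ϵ/243.
Take δ = min(2, ϵ/243). Then 0 < |w − 3| < δ gives both |w − 3| < 2 and |w − 3| < ϵ/243, so |(4w^3 + 5w^2 + 7w + 9) − 183| < ϵ.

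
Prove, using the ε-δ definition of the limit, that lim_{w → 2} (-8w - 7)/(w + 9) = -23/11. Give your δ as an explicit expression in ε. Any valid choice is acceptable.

Let ε > 0. We want δ > 0 with 0 < |w − 2| < δ ⇒ |(-8w - 7)/(w + 9) + 23/11| < ε.
Combining over a common denominator, (-8w - 7)/(w + 9) + 23/11 = [(-8w - 7)·11 − (-23)·(w + 9)] / [11·(w + 9)] = -65(w − 2) / (11(w + 9)).
So |(-8w - 7)/(w + 9) + 23/11| = 65|w − 2| / (11·|w + 9|).
Require δ ≤ 11/2, so |w + 9| ≥ |11| − |w − 2| > 11 − 11/2 = 11/2.
Hence |(-8w - 7)/(w + 9) + 23/11| < 65|w − 2|/(11·(11/2)) = (130/121)|w − 2|, which is < ε once |w − 2| < (121/130)ε.
Take δ = min(11/2, (121/130)ε). Then 0 < |w − 2| < δ forces both bounds, so |(-8w - 7)/(w + 9) + 23/11| < ε.

δ = min(11/2, (121/130)ε)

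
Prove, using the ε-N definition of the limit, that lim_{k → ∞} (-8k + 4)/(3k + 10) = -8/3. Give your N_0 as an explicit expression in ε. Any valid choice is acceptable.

N_0 = (92/9)/ε

Let ε > 0 be given. For k ≥ 1, |(-8k + 4)/(3k + 10) + 8/3| = |92|/(3(3k + 10)) = 92/(3(3k + 10)).
Since 3k + 10 ≥ 3k for k ≥ 1, this is ≤ 92/(3·3k) = (92/9)/k.
So |(-8k + 4)/(3k + 10) + 8/3| < ε whenever k > (92/9)/ε.
Take N_0 = (92/9)/ε. If k > N_0 then |(-8k + 4)/(3k + 10) + 8/3| ≤ (92/9)/k < ε.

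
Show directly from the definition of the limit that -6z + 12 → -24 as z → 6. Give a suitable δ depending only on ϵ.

Let ϵ > 0. We need δ > 0 so that 0 < |z − 6| < δ implies |(-6z + 12) + 24| < ϵ.
|(-6z + 12) + 24| = |-6z + 36| = 6|z − 6|.
So 6|z − 6| < ϵ exactly when |z − 6| < ϵ/6.
Choosing δ = ϵ/6 gives |(-6z + 12) + 24| = 6|z − 6| < ϵ whenever |z − 6| < δ.

δ = ϵ/6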